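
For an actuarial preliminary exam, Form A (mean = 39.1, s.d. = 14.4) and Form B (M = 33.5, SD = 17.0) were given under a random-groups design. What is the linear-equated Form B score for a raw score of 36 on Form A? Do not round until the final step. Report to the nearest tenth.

Linear equating: y = (SD_Y/SD_X)(x − M_X) + M_Y
y = (17.0/14.4)(36 − 39.1) + 33.5
y = 1.180556 × -3.1 + 33.5 = -3.6597 + 33.5 = 29.8

29.8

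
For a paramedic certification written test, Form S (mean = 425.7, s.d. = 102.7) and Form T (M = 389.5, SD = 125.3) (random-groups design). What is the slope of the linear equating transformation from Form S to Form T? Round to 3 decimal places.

1.220

A = SD_Y / SD_X = 125.3 / 102.7 = 1.220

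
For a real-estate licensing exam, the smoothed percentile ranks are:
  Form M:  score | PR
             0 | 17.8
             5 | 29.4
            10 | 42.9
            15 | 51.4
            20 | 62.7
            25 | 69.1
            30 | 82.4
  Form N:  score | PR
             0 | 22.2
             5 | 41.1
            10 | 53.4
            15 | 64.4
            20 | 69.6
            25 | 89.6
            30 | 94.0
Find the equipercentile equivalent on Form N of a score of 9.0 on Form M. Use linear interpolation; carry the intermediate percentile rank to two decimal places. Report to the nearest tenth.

4.8

PR of 9.0 on Form M: 29.4 + (9.0 − 5)/(10 − 5) × (42.9 − 29.4) = 40.20
On Form N, PR 40.20 falls between score 0 (PR 22.2) and 5 (PR 41.1).
Interpolate: 0 + (40.20 − 22.2)/(41.1 − 22.2) × (5 − 0) = 4.8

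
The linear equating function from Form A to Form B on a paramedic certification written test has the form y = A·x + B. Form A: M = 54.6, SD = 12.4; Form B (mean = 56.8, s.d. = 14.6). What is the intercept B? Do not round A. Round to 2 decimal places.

-7.49

A = SD_Y / SD_X = 14.6 / 12.4 = 1.177419
B = M_Y − A·M_X = 56.8 − 1.177419 × 54.6 = -7.49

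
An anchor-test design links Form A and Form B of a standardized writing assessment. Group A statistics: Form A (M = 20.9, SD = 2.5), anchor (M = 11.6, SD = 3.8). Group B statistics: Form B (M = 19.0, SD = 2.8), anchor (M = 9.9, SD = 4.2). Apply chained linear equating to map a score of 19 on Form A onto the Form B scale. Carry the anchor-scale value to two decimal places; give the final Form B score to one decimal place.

18.2

Form A → anchor (Group A): v = (3.8/2.5)(19 − 20.9) + 11.6 = 8.71
anchor → Form B (Group B): y = (2.8/4.2)(8.71 − 9.9) + 19.0 = 18.2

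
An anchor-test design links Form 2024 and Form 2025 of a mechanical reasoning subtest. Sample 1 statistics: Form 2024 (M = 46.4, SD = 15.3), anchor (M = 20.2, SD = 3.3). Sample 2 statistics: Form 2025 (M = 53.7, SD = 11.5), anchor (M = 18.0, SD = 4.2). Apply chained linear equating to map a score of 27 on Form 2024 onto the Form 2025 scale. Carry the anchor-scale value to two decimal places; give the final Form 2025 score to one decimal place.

Form 2024 → anchor (Sample 1): v = (3.3/15.3)(27 − 46.4) + 20.2 = 16.02
anchor → Form 2025 (Sample 2): y = (11.5/4.2)(16.02 − 18.0) + 53.7 = 48.3

48.3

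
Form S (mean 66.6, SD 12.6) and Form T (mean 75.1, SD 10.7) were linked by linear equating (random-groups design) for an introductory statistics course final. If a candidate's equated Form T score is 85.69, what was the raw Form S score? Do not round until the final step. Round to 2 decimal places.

79.07

Invert y = (SD_Y/SD_X)(x − M_X) + M_Y:
x = (SD_X/SD_Y)(y − M_Y) + M_X = (12.6/10.7)(85.69 − 75.1) + 66.6
x = 1.177570 × 10.590 + 66.6 = 79.07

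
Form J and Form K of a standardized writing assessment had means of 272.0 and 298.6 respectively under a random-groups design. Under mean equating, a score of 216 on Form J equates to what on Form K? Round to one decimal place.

242.6

Mean equating: y = x + (M_Y − M_X) = 216 + (298.6 − 272.0) = 242.6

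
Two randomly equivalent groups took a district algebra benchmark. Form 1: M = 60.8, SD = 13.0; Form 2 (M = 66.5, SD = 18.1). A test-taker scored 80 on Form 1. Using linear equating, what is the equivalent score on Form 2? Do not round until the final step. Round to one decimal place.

Linear equating: y = (SD_Y/SD_X)(x − M_X) + M_Y
y = (18.1/13.0)(80 − 60.8) + 66.5
y = 1.392308 × 19.2 + 66.5 = 26.7323 + 66.5 = 93.2

93.2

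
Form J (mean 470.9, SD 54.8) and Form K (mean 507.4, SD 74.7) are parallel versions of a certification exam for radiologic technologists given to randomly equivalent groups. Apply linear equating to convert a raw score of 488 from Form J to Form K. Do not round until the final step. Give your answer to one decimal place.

530.7

Linear equating: y = (SD_Y/SD_X)(x − M_X) + M_Y
y = (74.7/54.8)(488 − 470.9) + 507.4
y = 1.363139 × 17.1 + 507.4 = 23.3097 + 507.4 = 530.7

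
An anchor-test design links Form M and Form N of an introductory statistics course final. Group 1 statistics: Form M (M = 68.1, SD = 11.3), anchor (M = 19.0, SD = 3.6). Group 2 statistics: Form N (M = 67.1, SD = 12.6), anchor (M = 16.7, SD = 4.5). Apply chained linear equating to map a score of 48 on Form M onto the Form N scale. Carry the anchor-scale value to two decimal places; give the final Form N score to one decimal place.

Form M → anchor (Group 1): v = (3.6/11.3)(48 − 68.1) + 19.0 = 12.60
anchor → Form N (Group 2): y = (12.6/4.5)(12.60 − 16.7) + 67.1 = 55.6

55.6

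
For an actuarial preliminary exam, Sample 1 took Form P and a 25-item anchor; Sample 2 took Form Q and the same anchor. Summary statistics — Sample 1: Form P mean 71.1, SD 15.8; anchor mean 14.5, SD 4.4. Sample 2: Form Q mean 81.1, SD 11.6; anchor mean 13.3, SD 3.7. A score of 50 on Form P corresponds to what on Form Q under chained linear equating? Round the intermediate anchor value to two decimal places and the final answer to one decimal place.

66.4

Form P → anchor (Sample 1): v = (4.4/15.8)(50 − 71.1) + 14.5 = 8.62
anchor → Form Q (Sample 2): y = (11.6/3.7)(8.62 − 13.3) + 81.1 = 66.4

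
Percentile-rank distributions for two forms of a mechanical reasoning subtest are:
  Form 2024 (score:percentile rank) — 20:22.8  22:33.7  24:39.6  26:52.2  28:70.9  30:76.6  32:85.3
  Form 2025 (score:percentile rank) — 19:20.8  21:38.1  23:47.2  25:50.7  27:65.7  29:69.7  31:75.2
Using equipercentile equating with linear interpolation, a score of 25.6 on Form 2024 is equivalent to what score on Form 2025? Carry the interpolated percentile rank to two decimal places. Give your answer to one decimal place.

24.4

PR of 25.6 on Form 2024: 39.6 + (25.6 − 24)/(26 − 24) × (52.2 − 39.6) = 49.68
On Form 2025, PR 49.68 falls between score 23 (PR 47.2) and 25 (PR 50.7).
Interpolate: 23 + (49.68 − 47.2)/(50.7 − 47.2) × (25 − 23) = 24.4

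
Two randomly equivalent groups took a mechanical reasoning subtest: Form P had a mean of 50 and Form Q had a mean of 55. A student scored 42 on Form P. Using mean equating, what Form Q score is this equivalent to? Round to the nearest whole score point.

47

Mean equating: y = x + (M_Y − M_X) = 42 + (55 − 50) = 47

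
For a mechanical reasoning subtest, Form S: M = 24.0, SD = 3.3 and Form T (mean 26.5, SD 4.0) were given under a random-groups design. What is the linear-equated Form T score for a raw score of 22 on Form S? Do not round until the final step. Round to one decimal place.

Linear equating: y = (SD_Y/SD_X)(x − M_X) + M_Y
y = (4.0/3.3)(22 − 24.0) + 26.5
y = 1.212121 × -2.0 + 26.5 = -2.4242 + 26.5 = 24.1

24.1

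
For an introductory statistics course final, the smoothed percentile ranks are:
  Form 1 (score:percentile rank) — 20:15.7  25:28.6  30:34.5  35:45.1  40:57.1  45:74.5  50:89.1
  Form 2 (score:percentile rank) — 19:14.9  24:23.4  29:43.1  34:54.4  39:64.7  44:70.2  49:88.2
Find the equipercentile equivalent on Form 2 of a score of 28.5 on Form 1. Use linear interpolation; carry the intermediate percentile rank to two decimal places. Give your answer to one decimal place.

26.4

PR of 28.5 on Form 1: 28.6 + (28.5 − 25)/(30 − 25) × (34.5 − 28.6) = 32.73
On Form 2, PR 32.73 falls between score 24 (PR 23.4) and 29 (PR 43.1).
Interpolate: 24 + (32.73 − 23.4)/(43.1 − 23.4) × (29 − 24) = 26.4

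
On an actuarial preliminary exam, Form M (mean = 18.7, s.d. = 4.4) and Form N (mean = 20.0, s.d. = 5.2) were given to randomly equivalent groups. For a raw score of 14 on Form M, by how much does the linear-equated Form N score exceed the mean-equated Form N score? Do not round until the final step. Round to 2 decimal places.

Mean-equated: 14 + (20.0 − 18.7) = 15.30
Linear-equated: (5.2/4.4)(14 − 18.7) + 20.0 = 14.445
Difference = 14.445 − 15.30 = -0.85

-0.85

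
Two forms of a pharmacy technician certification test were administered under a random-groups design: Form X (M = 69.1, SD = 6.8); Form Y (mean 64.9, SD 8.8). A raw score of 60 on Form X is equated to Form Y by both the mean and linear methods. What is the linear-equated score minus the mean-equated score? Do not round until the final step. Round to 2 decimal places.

Mean-equated: 60 + (64.9 − 69.1) = 55.80
Linear-equated: (8.8/6.8)(60 − 69.1) + 64.9 = 53.124
Difference = 53.124 − 55.80 = -2.68

-2.68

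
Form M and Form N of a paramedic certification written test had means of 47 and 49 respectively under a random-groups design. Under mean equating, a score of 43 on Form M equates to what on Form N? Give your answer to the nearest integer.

Mean equating: y = x + (M_Y − M_X) = 43 + (49 − 47) = 45

45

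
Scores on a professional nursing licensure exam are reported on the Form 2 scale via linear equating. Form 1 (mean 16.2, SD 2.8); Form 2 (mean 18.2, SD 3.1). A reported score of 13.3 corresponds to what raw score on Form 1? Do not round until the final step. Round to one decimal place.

Invert y = (SD_Y/SD_X)(x − M_X) + M_Y:
x = (SD_X/SD_Y)(y − M_Y) + M_X = (2.8/3.1)(13.3 − 18.2) + 16.2
x = 0.903226 × -4.900 + 16.2 = 11.8

11.8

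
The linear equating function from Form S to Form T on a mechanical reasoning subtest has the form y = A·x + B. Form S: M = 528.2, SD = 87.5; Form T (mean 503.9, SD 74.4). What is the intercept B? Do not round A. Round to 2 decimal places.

A = SD_Y / SD_X = 74.4 / 87.5 = 0.850286
B = M_Y − A·M_X = 503.9 − 0.850286 × 528.2 = 54.78

54.78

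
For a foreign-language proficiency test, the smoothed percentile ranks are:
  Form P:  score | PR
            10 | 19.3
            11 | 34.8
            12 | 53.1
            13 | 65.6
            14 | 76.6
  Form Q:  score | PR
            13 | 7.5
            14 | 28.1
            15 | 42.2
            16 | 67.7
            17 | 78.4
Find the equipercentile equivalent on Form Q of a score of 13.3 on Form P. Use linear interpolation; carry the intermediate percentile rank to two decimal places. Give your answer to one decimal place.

16.1

PR of 13.3 on Form P: 65.6 + (13.3 − 13)/(14 − 13) × (76.6 − 65.6) = 68.90
On Form Q, PR 68.90 falls between score 16 (PR 67.7) and 17 (PR 78.4).
Interpolate: 16 + (68.90 − 67.7)/(78.4 − 67.7) × (17 − 16) = 16.1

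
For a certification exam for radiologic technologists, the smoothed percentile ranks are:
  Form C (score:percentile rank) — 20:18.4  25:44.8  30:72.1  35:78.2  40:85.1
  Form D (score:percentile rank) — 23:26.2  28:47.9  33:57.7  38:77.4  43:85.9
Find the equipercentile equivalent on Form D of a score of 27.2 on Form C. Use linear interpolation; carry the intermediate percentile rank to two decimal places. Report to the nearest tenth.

32.5

PR of 27.2 on Form C: 44.8 + (27.2 − 25)/(30 − 25) × (72.1 − 44.8) = 56.81
On Form D, PR 56.81 falls between score 28 (PR 47.9) and 33 (PR 57.7).
Interpolate: 28 + (56.81 − 47.9)/(57.7 − 47.9) × (33 − 28) = 32.5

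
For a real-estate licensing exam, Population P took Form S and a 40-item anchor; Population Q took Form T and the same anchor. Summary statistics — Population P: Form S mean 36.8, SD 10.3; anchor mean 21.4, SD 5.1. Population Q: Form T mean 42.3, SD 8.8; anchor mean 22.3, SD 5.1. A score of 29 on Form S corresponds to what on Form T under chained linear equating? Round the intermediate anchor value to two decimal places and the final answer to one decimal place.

34.1

Form S → anchor (Population P): v = (5.1/10.3)(29 − 36.8) + 21.4 = 17.54
anchor → Form T (Population Q): y = (8.8/5.1)(17.54 − 22.3) + 42.3 = 34.1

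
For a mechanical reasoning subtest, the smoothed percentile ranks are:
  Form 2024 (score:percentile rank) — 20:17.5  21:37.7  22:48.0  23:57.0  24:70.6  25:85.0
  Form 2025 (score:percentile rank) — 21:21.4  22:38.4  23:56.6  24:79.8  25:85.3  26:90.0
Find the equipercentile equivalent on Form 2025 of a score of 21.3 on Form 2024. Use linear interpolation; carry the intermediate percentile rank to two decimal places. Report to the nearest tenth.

PR of 21.3 on Form 2024: 37.7 + (21.3 − 21)/(22 − 21) × (48.0 − 37.7) = 40.79
On Form 2025, PR 40.79 falls between score 22 (PR 38.4) and 23 (PR 56.6).
Interpolate: 22 + (40.79 − 38.4)/(56.6 − 38.4) × (23 − 22) = 22.1

22.1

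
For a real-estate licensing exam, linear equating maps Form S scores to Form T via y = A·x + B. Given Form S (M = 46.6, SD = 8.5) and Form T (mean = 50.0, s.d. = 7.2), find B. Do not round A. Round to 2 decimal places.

10.53

A = SD_Y / SD_X = 7.2 / 8.5 = 0.847059
B = M_Y − A·M_X = 50.0 − 0.847059 × 46.6 = 10.53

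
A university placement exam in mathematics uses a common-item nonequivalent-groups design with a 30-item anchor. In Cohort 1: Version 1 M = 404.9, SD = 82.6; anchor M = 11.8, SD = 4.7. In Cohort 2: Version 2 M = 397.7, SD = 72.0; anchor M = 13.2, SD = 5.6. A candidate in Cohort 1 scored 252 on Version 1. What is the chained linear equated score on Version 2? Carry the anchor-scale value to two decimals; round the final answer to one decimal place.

267.8

Version 1 → anchor (Cohort 1): v = (4.7/82.6)(252 − 404.9) + 11.8 = 3.10
anchor → Version 2 (Cohort 2): y = (72.0/5.6)(3.10 − 13.2) + 397.7 = 267.8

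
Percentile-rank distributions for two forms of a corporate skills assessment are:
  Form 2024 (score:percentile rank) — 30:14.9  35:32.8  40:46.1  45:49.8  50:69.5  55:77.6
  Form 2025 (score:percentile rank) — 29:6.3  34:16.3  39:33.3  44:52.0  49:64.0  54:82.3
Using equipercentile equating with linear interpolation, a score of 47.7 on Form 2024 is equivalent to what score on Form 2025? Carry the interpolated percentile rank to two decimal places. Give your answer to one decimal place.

47.5

PR of 47.7 on Form 2024: 49.8 + (47.7 − 45)/(50 − 45) × (69.5 − 49.8) = 60.44
On Form 2025, PR 60.44 falls between score 44 (PR 52.0) and 49 (PR 64.0).
Interpolate: 44 + (60.44 − 52.0)/(64.0 − 52.0) × (49 − 44) = 47.5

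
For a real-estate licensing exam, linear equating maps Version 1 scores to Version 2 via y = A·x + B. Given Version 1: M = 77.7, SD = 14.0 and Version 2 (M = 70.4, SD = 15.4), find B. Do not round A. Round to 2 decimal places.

A = SD_Y / SD_X = 15.4 / 14.0 = 1.100000
B = M_Y − A·M_X = 70.4 − 1.100000 × 77.7 = -15.07

-15.07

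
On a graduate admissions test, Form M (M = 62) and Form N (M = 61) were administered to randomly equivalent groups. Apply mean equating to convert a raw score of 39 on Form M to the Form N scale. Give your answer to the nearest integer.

Mean equating: y = x + (M_Y − M_X) = 39 + (61 − 62) = 38

38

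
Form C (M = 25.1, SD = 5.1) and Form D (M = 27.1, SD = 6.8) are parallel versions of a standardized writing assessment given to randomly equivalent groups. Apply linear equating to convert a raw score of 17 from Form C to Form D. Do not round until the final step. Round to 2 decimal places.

16.30

Linear equating: y = (SD_Y/SD_X)(x − M_X) + M_Y
y = (6.8/5.1)(17 − 25.1) + 27.1
y = 1.333333 × -8.1 + 27.1 = -10.8000 + 27.1 = 16.30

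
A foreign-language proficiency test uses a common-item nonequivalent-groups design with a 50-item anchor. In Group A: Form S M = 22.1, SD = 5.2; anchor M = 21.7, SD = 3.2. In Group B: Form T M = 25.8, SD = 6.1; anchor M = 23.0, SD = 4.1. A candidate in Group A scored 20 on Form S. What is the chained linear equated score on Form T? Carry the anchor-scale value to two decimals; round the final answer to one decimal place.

21.9

Form S → anchor (Group A): v = (3.2/5.2)(20 − 22.1) + 21.7 = 20.41
anchor → Form T (Group B): y = (6.1/4.1)(20.41 − 23.0) + 25.8 = 21.9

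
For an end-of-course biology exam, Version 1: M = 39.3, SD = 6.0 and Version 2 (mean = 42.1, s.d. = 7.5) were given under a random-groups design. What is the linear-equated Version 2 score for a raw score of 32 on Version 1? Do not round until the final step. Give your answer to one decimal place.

Linear equating: y = (SD_Y/SD_X)(x − M_X) + M_Y
y = (7.5/6.0)(32 − 39.3) + 42.1
y = 1.250000 × -7.3 + 42.1 = -9.1250 + 42.1 = 33.0

33.0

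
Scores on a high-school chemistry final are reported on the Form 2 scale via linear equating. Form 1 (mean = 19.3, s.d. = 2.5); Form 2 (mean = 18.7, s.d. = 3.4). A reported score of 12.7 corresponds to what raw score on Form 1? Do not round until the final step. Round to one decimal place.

Invert y = (SD_Y/SD_X)(x − M_X) + M_Y:
x = (SD_X/SD_Y)(y − M_Y) + M_X = (2.5/3.4)(12.7 − 18.7) + 19.3
x = 0.735294 × -6.000 + 19.3 = 14.9

14.9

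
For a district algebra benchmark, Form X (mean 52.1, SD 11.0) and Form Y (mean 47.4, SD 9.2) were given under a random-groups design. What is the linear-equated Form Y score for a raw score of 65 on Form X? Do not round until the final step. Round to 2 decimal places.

Linear equating: y = (SD_Y/SD_X)(x − M_X) + M_Y
y = (9.2/11.0)(65 − 52.1) + 47.4
y = 0.836364 × 12.9 + 47.4 = 10.7891 + 47.4 = 58.19

58.19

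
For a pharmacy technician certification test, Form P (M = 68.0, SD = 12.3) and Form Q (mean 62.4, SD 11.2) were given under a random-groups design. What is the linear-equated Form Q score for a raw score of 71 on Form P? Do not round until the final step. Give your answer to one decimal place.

Linear equating: y = (SD_Y/SD_X)(x − M_X) + M_Y
y = (11.2/12.3)(71 − 68.0) + 62.4
y = 0.910569 × 3.0 + 62.4 = 2.7317 + 62.4 = 65.1

65.1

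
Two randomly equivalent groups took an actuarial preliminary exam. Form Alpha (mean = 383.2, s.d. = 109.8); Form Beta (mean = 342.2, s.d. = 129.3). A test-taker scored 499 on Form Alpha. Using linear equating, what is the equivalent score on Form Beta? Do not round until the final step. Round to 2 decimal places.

478.57

Linear equating: y = (SD_Y/SD_X)(x − M_X) + M_Y
y = (129.3/109.8)(499 − 383.2) + 342.2
y = 1.177596 × 115.8 + 342.2 = 136.3656 + 342.2 = 478.57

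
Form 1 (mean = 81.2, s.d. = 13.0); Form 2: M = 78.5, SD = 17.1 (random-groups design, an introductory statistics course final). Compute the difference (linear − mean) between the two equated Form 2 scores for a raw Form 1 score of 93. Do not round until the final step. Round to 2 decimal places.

Mean-equated: 93 + (78.5 − 81.2) = 90.30
Linear-equated: (17.1/13.0)(93 − 81.2) + 78.5 = 94.022
Difference = 94.022 − 90.30 = 3.72

3.72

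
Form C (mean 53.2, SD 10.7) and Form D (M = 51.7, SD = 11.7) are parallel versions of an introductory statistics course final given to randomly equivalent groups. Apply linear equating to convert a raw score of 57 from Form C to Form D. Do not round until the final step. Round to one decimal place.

55.9

Linear equating: y = (SD_Y/SD_X)(x − M_X) + M_Y
y = (11.7/10.7)(57 − 53.2) + 51.7
y = 1.093458 × 3.8 + 51.7 = 4.1551 + 51.7 = 55.9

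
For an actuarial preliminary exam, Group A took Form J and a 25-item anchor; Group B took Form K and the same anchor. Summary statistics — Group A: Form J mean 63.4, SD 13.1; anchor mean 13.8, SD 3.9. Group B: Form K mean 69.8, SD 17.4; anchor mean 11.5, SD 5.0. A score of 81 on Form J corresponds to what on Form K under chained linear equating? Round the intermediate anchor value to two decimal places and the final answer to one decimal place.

Form J → anchor (Group A): v = (3.9/13.1)(81 − 63.4) + 13.8 = 19.04
anchor → Form K (Group B): y = (17.4/5.0)(19.04 − 11.5) + 69.8 = 96.0

96.0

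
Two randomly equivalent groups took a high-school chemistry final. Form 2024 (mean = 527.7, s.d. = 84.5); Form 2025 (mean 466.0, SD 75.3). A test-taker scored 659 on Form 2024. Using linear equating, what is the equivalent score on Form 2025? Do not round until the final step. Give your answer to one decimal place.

583.0

Linear equating: y = (SD_Y/SD_X)(x − M_X) + M_Y
y = (75.3/84.5)(659 − 527.7) + 466.0
y = 0.891124 × 131.3 + 466.0 = 117.0046 + 466.0 = 583.0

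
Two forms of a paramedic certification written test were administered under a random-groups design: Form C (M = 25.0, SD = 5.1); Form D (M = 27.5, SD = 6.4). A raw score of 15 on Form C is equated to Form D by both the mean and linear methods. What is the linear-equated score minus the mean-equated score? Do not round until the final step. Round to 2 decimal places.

-2.55

Mean-equated: 15 + (27.5 − 25.0) = 17.50
Linear-equated: (6.4/5.1)(15 − 25.0) + 27.5 = 14.951
Difference = 14.951 − 17.50 = -2.55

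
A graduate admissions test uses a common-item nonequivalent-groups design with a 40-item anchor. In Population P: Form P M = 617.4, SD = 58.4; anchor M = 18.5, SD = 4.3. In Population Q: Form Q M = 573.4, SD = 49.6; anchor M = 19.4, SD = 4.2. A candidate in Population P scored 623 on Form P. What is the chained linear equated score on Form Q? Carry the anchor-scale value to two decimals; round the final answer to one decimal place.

567.6

Form P → anchor (Population P): v = (4.3/58.4)(623 − 617.4) + 18.5 = 18.91
anchor → Form Q (Population Q): y = (49.6/4.2)(18.91 − 19.4) + 573.4 = 567.6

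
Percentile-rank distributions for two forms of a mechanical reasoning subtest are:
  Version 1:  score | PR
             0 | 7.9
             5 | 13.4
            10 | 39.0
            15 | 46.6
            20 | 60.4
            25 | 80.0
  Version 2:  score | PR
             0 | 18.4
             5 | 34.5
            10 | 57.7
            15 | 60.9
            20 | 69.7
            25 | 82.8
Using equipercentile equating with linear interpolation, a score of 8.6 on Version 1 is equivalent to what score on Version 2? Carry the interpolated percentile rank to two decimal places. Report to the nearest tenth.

4.2

PR of 8.6 on Version 1: 13.4 + (8.6 − 5)/(10 − 5) × (39.0 − 13.4) = 31.83
On Version 2, PR 31.83 falls between score 0 (PR 18.4) and 5 (PR 34.5).
Interpolate: 0 + (31.83 − 18.4)/(34.5 − 18.4) × (5 − 0) = 4.2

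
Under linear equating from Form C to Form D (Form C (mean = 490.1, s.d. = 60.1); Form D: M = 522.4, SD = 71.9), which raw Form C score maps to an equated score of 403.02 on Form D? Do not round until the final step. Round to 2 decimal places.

Invert y = (SD_Y/SD_X)(x − M_X) + M_Y:
x = (SD_X/SD_Y)(y − M_Y) + M_X = (60.1/71.9)(403.02 − 522.4) + 490.1
x = 0.835883 × -119.380 + 490.1 = 390.31

390.31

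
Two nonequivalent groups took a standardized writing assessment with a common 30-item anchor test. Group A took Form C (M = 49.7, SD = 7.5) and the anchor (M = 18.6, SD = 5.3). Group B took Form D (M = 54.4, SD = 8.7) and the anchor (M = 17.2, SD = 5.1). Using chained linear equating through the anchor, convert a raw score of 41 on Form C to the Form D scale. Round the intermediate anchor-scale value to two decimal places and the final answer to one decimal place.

Form C → anchor (Group A): v = (5.3/7.5)(41 − 49.7) + 18.6 = 12.45
anchor → Form D (Group B): y = (8.7/5.1)(12.45 − 17.2) + 54.4 = 46.3

46.3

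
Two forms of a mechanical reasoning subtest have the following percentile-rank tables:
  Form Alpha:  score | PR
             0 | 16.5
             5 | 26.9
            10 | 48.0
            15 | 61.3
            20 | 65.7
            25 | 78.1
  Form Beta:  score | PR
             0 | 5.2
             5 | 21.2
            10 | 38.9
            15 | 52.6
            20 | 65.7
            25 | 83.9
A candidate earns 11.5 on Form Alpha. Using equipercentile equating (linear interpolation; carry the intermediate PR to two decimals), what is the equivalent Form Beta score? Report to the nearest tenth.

14.8

PR of 11.5 on Form Alpha: 48.0 + (11.5 − 10)/(15 − 10) × (61.3 − 48.0) = 51.99
On Form Beta, PR 51.99 falls between score 10 (PR 38.9) and 15 (PR 52.6).
Interpolate: 10 + (51.99 − 38.9)/(52.6 − 38.9) × (15 − 10) = 14.8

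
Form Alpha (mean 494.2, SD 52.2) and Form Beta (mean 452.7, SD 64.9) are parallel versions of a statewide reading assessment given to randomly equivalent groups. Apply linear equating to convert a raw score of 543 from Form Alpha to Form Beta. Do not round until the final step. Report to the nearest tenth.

Linear equating: y = (SD_Y/SD_X)(x − M_X) + M_Y
y = (64.9/52.2)(543 − 494.2) + 452.7
y = 1.243295 × 48.8 + 452.7 = 60.6728 + 452.7 = 513.4

513.4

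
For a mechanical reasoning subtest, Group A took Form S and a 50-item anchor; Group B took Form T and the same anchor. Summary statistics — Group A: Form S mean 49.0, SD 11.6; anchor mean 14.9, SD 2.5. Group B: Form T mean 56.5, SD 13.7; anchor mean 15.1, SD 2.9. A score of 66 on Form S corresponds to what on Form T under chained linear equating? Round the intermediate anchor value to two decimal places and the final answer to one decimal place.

72.8

Form S → anchor (Group A): v = (2.5/11.6)(66 − 49.0) + 14.9 = 18.56
anchor → Form T (Group B): y = (13.7/2.9)(18.56 − 15.1) + 56.5 = 72.8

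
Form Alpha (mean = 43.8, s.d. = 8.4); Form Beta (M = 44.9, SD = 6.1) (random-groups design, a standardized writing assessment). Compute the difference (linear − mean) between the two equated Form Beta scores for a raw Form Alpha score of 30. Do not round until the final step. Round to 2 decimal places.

3.78

Mean-equated: 30 + (44.9 − 43.8) = 31.10
Linear-equated: (6.1/8.4)(30 − 43.8) + 44.9 = 34.879
Difference = 34.879 − 31.10 = 3.78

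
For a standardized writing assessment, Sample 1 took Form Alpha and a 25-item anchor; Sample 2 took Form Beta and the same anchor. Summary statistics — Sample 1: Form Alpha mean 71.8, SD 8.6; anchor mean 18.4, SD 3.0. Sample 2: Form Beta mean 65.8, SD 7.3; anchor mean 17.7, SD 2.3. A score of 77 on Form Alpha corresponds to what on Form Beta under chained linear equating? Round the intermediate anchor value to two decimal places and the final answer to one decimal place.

Form Alpha → anchor (Sample 1): v = (3.0/8.6)(77 − 71.8) + 18.4 = 20.21
anchor → Form Beta (Sample 2): y = (7.3/2.3)(20.21 − 17.7) + 65.8 = 73.8

73.8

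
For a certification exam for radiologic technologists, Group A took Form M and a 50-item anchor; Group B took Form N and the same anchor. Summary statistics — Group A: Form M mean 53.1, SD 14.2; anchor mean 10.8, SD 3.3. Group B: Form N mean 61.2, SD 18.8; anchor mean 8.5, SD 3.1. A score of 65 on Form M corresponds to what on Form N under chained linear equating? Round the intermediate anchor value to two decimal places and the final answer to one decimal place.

Form M → anchor (Group A): v = (3.3/14.2)(65 − 53.1) + 10.8 = 13.57
anchor → Form N (Group B): y = (18.8/3.1)(13.57 − 8.5) + 61.2 = 91.9

91.9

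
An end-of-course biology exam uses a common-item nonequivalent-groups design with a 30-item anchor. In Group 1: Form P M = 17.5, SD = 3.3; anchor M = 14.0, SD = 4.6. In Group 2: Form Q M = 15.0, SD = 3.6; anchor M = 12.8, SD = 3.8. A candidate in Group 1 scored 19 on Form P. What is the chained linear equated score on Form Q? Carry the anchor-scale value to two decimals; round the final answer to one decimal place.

Form P → anchor (Group 1): v = (4.6/3.3)(19 − 17.5) + 14.0 = 16.09
anchor → Form Q (Group 2): y = (3.6/3.8)(16.09 − 12.8) + 15.0 = 18.1

18.1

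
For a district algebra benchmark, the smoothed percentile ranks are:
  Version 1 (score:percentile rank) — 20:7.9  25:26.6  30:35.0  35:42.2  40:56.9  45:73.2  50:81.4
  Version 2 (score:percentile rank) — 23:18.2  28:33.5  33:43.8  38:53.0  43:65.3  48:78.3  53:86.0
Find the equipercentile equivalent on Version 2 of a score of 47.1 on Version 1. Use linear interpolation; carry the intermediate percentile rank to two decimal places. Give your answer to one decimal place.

PR of 47.1 on Version 1: 73.2 + (47.1 − 45)/(50 − 45) × (81.4 − 73.2) = 76.64
On Version 2, PR 76.64 falls between score 43 (PR 65.3) and 48 (PR 78.3).
Interpolate: 43 + (76.64 − 65.3)/(78.3 − 65.3) × (48 − 43) = 47.4

47.4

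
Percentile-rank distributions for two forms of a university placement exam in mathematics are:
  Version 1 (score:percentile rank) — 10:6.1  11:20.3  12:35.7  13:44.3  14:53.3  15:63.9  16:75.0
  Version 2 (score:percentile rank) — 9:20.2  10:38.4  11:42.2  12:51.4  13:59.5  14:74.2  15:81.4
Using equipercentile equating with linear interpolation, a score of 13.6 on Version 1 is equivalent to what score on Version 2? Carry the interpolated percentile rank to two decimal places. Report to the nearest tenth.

PR of 13.6 on Version 1: 44.3 + (13.6 − 13)/(14 − 13) × (53.3 − 44.3) = 49.70
On Version 2, PR 49.70 falls between score 11 (PR 42.2) and 12 (PR 51.4).
Interpolate: 11 + (49.70 − 42.2)/(51.4 − 42.2) × (12 − 11) = 11.8

11.8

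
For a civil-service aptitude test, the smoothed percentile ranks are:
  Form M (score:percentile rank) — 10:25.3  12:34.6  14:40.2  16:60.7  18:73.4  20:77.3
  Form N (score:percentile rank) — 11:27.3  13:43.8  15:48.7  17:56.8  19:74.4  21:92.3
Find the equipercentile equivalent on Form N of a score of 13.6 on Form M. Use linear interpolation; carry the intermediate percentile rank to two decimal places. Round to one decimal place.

PR of 13.6 on Form M: 34.6 + (13.6 − 12)/(14 − 12) × (40.2 − 34.6) = 39.08
On Form N, PR 39.08 falls between score 11 (PR 27.3) and 13 (PR 43.8).
Interpolate: 11 + (39.08 − 27.3)/(43.8 − 27.3) × (13 − 11) = 12.4

12.4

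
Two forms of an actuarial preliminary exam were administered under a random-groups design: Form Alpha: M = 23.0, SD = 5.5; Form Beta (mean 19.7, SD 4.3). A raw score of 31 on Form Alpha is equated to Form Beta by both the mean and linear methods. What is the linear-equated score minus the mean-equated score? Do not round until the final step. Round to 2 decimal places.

Mean-equated: 31 + (19.7 − 23.0) = 27.70
Linear-equated: (4.3/5.5)(31 − 23.0) + 19.7 = 25.955
Difference = 25.955 − 27.70 = -1.75

-1.75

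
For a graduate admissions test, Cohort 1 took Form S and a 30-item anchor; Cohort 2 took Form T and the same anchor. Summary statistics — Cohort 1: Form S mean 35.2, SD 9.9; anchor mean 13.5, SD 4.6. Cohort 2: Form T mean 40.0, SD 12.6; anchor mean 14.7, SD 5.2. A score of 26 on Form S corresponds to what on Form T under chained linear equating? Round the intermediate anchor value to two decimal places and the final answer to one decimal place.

26.7

Form S → anchor (Cohort 1): v = (4.6/9.9)(26 − 35.2) + 13.5 = 9.23
anchor → Form T (Cohort 2): y = (12.6/5.2)(9.23 − 14.7) + 40.0 = 26.7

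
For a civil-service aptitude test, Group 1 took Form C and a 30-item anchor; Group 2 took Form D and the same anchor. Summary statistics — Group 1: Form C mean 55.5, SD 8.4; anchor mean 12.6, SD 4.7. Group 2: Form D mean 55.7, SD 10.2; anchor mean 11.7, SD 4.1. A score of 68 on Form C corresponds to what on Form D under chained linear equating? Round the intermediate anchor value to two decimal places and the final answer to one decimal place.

75.3

Form C → anchor (Group 1): v = (4.7/8.4)(68 − 55.5) + 12.6 = 19.59
anchor → Form D (Group 2): y = (10.2/4.1)(19.59 − 11.7) + 55.7 = 75.3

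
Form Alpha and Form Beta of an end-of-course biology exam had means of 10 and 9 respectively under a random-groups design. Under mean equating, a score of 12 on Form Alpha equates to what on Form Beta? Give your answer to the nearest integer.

Mean equating: y = x + (M_Y − M_X) = 12 + (9 − 10) = 11

11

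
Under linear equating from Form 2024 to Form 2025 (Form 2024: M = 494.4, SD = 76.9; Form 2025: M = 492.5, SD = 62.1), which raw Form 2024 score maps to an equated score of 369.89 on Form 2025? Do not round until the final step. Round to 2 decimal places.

342.57

Invert y = (SD_Y/SD_X)(x − M_X) + M_Y:
x = (SD_X/SD_Y)(y − M_Y) + M_X = (76.9/62.1)(369.89 − 492.5) + 494.4
x = 1.238325 × -122.610 + 494.4 = 342.57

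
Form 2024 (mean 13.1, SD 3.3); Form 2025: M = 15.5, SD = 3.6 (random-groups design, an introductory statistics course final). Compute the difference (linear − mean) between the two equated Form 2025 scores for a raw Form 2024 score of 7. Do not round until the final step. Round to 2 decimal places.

-0.55

Mean-equated: 7 + (15.5 − 13.1) = 9.40
Linear-equated: (3.6/3.3)(7 − 13.1) + 15.5 = 8.845
Difference = 8.845 − 9.40 = -0.55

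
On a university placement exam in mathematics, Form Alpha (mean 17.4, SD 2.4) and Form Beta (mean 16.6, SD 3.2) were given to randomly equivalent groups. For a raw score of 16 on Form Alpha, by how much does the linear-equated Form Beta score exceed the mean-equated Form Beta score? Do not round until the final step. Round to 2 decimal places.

Mean-equated: 16 + (16.6 − 17.4) = 15.20
Linear-equated: (3.2/2.4)(16 − 17.4) + 16.6 = 14.733
Difference = 14.733 − 15.20 = -0.47

-0.47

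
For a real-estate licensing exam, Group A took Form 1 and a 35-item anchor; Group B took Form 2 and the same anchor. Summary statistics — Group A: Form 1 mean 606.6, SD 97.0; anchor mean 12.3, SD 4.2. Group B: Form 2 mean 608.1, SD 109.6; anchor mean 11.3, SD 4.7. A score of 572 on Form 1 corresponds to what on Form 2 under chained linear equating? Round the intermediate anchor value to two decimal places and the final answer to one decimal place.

Form 1 → anchor (Group A): v = (4.2/97.0)(572 − 606.6) + 12.3 = 10.80
anchor → Form 2 (Group B): y = (109.6/4.7)(10.80 − 11.3) + 608.1 = 596.4

596.4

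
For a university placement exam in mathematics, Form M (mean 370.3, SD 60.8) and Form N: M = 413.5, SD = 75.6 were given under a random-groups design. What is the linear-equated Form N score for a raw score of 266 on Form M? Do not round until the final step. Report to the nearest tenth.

Linear equating: y = (SD_Y/SD_X)(x − M_X) + M_Y
y = (75.6/60.8)(266 − 370.3) + 413.5
y = 1.243421 × -104.3 + 413.5 = -129.6888 + 413.5 = 283.8

283.8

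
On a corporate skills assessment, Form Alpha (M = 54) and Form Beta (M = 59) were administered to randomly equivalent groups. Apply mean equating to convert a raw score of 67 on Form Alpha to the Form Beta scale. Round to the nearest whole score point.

72

Mean equating: y = x + (M_Y − M_X) = 67 + (59 − 54) = 72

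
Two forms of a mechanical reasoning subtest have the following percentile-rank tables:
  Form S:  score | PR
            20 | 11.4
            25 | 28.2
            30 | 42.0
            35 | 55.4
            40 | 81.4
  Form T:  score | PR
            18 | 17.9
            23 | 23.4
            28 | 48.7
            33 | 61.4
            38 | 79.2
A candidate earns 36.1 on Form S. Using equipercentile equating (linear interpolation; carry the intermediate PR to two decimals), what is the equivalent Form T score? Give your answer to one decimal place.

32.9

PR of 36.1 on Form S: 55.4 + (36.1 − 35)/(40 − 35) × (81.4 − 55.4) = 61.12
On Form T, PR 61.12 falls between score 28 (PR 48.7) and 33 (PR 61.4).
Interpolate: 28 + (61.12 − 48.7)/(61.4 − 48.7) × (33 − 28) = 32.9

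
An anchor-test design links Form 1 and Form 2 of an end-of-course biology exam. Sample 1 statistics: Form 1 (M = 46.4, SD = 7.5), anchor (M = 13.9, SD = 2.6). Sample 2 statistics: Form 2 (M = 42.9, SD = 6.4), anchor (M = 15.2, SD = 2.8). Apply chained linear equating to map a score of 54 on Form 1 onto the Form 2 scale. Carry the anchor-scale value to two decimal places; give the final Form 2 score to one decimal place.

45.9

Form 1 → anchor (Sample 1): v = (2.6/7.5)(54 − 46.4) + 13.9 = 16.53
anchor → Form 2 (Sample 2): y = (6.4/2.8)(16.53 − 15.2) + 42.9 = 45.9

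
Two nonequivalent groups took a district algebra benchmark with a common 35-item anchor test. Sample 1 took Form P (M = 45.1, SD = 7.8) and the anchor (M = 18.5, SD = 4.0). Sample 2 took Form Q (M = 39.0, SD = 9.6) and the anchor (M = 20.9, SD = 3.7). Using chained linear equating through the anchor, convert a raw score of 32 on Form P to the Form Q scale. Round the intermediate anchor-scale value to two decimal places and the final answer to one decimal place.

Form P → anchor (Sample 1): v = (4.0/7.8)(32 − 45.1) + 18.5 = 11.78
anchor → Form Q (Sample 2): y = (9.6/3.7)(11.78 − 20.9) + 39.0 = 15.3

15.3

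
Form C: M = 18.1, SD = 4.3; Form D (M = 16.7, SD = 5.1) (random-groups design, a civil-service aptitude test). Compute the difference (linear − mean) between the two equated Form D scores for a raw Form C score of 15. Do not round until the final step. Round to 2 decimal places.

Mean-equated: 15 + (16.7 − 18.1) = 13.60
Linear-equated: (5.1/4.3)(15 − 18.1) + 16.7 = 13.023
Difference = 13.023 − 13.60 = -0.58

-0.58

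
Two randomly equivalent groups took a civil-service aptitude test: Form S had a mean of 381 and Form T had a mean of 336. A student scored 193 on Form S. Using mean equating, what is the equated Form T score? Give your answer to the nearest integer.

148

Mean equating: y = x + (M_Y − M_X) = 193 + (336 − 381) = 148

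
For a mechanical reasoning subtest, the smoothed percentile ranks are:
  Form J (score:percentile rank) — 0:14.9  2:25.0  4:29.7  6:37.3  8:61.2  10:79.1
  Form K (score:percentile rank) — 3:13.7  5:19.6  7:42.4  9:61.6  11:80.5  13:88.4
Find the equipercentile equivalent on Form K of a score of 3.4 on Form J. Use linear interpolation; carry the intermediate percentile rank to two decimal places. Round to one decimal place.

PR of 3.4 on Form J: 25.0 + (3.4 − 2)/(4 − 2) × (29.7 − 25.0) = 28.29
On Form K, PR 28.29 falls between score 5 (PR 19.6) and 7 (PR 42.4).
Interpolate: 5 + (28.29 − 19.6)/(42.4 − 19.6) × (7 − 5) = 5.8

5.8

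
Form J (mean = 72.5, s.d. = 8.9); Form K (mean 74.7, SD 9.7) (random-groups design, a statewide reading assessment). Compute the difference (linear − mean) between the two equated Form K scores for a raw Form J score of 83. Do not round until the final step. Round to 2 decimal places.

Mean-equated: 83 + (74.7 − 72.5) = 85.20
Linear-equated: (9.7/8.9)(83 − 72.5) + 74.7 = 86.144
Difference = 86.144 − 85.20 = 0.94

0.94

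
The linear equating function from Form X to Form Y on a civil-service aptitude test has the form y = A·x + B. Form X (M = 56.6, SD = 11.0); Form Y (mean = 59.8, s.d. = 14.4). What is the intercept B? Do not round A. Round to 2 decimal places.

-14.29

A = SD_Y / SD_X = 14.4 / 11.0 = 1.309091
B = M_Y − A·M_X = 59.8 − 1.309091 × 56.6 = -14.29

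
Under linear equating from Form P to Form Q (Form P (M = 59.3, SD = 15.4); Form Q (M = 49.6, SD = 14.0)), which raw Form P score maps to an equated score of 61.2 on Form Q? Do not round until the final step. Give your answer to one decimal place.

Invert y = (SD_Y/SD_X)(x − M_X) + M_Y:
x = (SD_X/SD_Y)(y − M_Y) + M_X = (15.4/14.0)(61.2 − 49.6) + 59.3
x = 1.100000 × 11.600 + 59.3 = 72.1

72.1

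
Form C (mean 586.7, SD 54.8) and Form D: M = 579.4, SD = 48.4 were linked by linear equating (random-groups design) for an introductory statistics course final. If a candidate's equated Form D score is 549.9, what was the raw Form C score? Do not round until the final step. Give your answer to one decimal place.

553.3

Invert y = (SD_Y/SD_X)(x − M_X) + M_Y:
x = (SD_X/SD_Y)(y − M_Y) + M_X = (54.8/48.4)(549.9 − 579.4) + 586.7
x = 1.132231 × -29.500 + 586.7 = 553.3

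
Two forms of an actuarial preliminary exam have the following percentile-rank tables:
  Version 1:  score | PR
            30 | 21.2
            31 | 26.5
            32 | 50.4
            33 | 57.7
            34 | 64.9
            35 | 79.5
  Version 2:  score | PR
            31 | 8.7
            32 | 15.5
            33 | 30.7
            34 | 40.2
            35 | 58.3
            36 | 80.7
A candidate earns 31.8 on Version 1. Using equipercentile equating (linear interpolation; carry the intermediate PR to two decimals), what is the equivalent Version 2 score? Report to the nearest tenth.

34.3

PR of 31.8 on Version 1: 26.5 + (31.8 − 31)/(32 − 31) × (50.4 − 26.5) = 45.62
On Version 2, PR 45.62 falls between score 34 (PR 40.2) and 35 (PR 58.3).
Interpolate: 34 + (45.62 − 40.2)/(58.3 − 40.2) × (35 − 34) = 34.3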